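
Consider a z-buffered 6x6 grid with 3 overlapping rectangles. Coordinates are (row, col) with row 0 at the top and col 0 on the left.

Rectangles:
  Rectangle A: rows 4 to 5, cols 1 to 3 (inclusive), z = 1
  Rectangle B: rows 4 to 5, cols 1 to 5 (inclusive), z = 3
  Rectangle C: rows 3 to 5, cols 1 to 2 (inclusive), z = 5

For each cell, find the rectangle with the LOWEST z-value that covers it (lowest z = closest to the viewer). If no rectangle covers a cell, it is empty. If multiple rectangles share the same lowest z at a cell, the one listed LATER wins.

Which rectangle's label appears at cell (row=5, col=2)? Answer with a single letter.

Answer: A

Derivation:
Check cell (5,2):
  A: rows 4-5 cols 1-3 z=1 -> covers; best now A (z=1)
  B: rows 4-5 cols 1-5 z=3 -> covers; best now A (z=1)
  C: rows 3-5 cols 1-2 z=5 -> covers; best now A (z=1)
Winner: A at z=1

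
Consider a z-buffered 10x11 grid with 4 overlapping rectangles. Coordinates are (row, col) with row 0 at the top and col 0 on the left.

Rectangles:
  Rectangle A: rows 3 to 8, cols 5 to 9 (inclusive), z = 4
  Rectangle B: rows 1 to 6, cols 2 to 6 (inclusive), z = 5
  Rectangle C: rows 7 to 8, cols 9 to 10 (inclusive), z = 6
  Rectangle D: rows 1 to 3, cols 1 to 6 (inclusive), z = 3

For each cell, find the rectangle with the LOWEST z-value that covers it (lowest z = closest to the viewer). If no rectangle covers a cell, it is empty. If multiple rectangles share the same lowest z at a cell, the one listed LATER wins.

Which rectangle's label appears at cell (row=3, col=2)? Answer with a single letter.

Answer: D

Derivation:
Check cell (3,2):
  A: rows 3-8 cols 5-9 -> outside (col miss)
  B: rows 1-6 cols 2-6 z=5 -> covers; best now B (z=5)
  C: rows 7-8 cols 9-10 -> outside (row miss)
  D: rows 1-3 cols 1-6 z=3 -> covers; best now D (z=3)
Winner: D at z=3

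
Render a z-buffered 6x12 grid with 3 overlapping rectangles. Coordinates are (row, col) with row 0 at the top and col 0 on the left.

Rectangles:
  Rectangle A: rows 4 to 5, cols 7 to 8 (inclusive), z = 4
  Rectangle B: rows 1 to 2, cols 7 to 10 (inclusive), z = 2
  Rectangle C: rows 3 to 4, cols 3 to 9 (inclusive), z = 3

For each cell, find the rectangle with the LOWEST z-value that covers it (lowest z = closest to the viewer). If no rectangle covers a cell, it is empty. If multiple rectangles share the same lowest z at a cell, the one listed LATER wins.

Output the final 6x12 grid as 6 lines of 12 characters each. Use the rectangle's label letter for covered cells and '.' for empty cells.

............
.......BBBB.
.......BBBB.
...CCCCCCC..
...CCCCCCC..
.......AA...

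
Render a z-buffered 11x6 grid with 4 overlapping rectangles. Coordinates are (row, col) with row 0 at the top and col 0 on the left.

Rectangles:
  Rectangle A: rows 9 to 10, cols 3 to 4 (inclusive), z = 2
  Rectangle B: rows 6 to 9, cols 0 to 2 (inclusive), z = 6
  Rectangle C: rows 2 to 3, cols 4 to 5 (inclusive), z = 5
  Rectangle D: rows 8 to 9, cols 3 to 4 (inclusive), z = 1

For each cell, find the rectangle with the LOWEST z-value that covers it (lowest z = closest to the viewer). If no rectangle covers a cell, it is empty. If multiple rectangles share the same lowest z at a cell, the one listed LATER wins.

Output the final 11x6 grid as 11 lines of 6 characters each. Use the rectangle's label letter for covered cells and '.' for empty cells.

......
......
....CC
....CC
......
......
BBB...
BBB...
BBBDD.
BBBDD.
...AA.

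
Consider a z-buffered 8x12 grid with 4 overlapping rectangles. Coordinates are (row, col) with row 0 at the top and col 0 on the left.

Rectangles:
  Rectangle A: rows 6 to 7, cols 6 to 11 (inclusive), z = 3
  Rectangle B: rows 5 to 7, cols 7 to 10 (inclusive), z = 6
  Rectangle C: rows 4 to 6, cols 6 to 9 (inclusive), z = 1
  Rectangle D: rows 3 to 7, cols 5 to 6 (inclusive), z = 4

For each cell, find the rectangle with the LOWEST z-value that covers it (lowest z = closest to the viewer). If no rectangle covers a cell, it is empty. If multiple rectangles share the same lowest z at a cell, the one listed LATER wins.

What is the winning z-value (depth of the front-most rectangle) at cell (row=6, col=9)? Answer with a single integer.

Answer: 1

Derivation:
Check cell (6,9):
  A: rows 6-7 cols 6-11 z=3 -> covers; best now A (z=3)
  B: rows 5-7 cols 7-10 z=6 -> covers; best now A (z=3)
  C: rows 4-6 cols 6-9 z=1 -> covers; best now C (z=1)
  D: rows 3-7 cols 5-6 -> outside (col miss)
Winner: C at z=1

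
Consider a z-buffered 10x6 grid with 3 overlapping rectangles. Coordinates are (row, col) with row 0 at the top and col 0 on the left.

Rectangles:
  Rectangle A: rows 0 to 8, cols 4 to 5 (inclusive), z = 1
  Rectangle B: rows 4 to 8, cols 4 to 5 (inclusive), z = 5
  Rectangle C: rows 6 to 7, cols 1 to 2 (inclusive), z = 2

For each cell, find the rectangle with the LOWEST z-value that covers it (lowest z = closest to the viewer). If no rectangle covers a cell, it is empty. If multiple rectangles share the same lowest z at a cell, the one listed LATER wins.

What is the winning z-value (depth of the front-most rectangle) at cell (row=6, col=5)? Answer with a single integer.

Check cell (6,5):
  A: rows 0-8 cols 4-5 z=1 -> covers; best now A (z=1)
  B: rows 4-8 cols 4-5 z=5 -> covers; best now A (z=1)
  C: rows 6-7 cols 1-2 -> outside (col miss)
Winner: A at z=1

Answer: 1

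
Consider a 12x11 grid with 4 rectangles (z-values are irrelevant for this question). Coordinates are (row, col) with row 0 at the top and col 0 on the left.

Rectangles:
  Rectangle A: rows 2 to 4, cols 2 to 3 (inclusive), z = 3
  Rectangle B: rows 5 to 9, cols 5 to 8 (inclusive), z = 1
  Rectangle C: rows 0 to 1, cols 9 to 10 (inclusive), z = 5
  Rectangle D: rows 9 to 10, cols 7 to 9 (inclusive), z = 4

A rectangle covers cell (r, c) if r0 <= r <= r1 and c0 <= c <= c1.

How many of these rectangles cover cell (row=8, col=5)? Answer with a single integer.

Answer: 1

Derivation:
Check cell (8,5):
  A: rows 2-4 cols 2-3 -> outside (row miss)
  B: rows 5-9 cols 5-8 -> covers
  C: rows 0-1 cols 9-10 -> outside (row miss)
  D: rows 9-10 cols 7-9 -> outside (row miss)
Count covering = 1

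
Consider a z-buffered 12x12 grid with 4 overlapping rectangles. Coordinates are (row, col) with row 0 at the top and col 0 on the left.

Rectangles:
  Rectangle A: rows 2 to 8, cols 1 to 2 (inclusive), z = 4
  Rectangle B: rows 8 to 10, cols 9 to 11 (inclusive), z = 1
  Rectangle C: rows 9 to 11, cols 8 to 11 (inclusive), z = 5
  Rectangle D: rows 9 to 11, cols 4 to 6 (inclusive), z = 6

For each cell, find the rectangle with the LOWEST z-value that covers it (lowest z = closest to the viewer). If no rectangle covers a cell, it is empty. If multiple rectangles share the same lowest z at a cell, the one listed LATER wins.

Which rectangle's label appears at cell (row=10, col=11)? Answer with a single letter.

Answer: B

Derivation:
Check cell (10,11):
  A: rows 2-8 cols 1-2 -> outside (row miss)
  B: rows 8-10 cols 9-11 z=1 -> covers; best now B (z=1)
  C: rows 9-11 cols 8-11 z=5 -> covers; best now B (z=1)
  D: rows 9-11 cols 4-6 -> outside (col miss)
Winner: B at z=1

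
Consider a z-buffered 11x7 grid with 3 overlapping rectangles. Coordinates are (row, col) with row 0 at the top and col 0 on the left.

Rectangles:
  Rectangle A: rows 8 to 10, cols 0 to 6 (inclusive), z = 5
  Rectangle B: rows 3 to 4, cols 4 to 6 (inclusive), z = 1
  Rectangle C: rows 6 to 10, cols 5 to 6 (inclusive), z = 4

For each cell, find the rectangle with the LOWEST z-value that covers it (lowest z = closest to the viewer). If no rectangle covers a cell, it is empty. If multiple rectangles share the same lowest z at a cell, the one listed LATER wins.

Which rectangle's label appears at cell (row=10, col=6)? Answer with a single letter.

Check cell (10,6):
  A: rows 8-10 cols 0-6 z=5 -> covers; best now A (z=5)
  B: rows 3-4 cols 4-6 -> outside (row miss)
  C: rows 6-10 cols 5-6 z=4 -> covers; best now C (z=4)
Winner: C at z=4

Answer: C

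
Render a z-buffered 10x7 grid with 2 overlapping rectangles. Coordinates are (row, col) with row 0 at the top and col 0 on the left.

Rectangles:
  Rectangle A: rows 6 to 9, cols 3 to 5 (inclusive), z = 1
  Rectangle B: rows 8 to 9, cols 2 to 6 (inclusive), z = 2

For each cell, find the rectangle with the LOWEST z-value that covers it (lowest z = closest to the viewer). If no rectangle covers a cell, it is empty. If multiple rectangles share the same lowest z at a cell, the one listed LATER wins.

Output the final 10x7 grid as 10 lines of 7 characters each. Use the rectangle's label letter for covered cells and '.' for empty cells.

.......
.......
.......
.......
.......
.......
...AAA.
...AAA.
..BAAAB
..BAAAB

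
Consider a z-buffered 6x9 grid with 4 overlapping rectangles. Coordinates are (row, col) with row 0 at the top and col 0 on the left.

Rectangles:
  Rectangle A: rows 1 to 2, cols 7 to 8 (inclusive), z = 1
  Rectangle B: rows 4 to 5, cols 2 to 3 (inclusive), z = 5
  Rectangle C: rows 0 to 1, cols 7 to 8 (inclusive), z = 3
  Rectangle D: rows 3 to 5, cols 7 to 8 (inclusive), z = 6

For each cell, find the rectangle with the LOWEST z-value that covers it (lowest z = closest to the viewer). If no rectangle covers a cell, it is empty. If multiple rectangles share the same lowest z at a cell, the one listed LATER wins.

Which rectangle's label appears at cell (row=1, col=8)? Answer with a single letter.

Check cell (1,8):
  A: rows 1-2 cols 7-8 z=1 -> covers; best now A (z=1)
  B: rows 4-5 cols 2-3 -> outside (row miss)
  C: rows 0-1 cols 7-8 z=3 -> covers; best now A (z=1)
  D: rows 3-5 cols 7-8 -> outside (row miss)
Winner: A at z=1

Answer: A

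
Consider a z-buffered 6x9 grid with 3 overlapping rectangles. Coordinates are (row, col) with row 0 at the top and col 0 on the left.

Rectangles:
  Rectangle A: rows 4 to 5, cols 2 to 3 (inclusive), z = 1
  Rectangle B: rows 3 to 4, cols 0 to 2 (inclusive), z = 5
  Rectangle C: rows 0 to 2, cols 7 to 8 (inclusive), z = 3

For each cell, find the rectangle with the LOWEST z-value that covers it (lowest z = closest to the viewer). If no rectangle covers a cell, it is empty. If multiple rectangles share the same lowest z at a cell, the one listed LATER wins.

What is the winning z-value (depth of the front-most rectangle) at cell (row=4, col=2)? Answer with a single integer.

Answer: 1

Derivation:
Check cell (4,2):
  A: rows 4-5 cols 2-3 z=1 -> covers; best now A (z=1)
  B: rows 3-4 cols 0-2 z=5 -> covers; best now A (z=1)
  C: rows 0-2 cols 7-8 -> outside (row miss)
Winner: A at z=1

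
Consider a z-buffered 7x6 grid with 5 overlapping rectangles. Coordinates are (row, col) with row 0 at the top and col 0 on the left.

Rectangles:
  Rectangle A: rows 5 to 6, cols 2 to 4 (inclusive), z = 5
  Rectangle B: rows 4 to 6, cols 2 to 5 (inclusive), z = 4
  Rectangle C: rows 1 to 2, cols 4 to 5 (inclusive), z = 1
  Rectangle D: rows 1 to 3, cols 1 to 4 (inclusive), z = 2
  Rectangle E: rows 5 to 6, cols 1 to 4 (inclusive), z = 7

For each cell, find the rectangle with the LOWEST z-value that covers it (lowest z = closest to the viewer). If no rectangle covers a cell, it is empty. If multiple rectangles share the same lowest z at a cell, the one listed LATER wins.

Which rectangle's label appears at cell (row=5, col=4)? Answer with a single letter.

Check cell (5,4):
  A: rows 5-6 cols 2-4 z=5 -> covers; best now A (z=5)
  B: rows 4-6 cols 2-5 z=4 -> covers; best now B (z=4)
  C: rows 1-2 cols 4-5 -> outside (row miss)
  D: rows 1-3 cols 1-4 -> outside (row miss)
  E: rows 5-6 cols 1-4 z=7 -> covers; best now B (z=4)
Winner: B at z=4

Answer: B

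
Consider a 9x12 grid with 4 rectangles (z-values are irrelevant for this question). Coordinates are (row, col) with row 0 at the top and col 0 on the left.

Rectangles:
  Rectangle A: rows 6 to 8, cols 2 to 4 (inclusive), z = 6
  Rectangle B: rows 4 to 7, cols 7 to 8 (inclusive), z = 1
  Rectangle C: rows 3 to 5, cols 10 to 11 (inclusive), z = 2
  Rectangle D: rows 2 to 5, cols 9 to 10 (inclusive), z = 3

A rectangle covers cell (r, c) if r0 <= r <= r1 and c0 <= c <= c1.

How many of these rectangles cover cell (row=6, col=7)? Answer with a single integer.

Answer: 1

Derivation:
Check cell (6,7):
  A: rows 6-8 cols 2-4 -> outside (col miss)
  B: rows 4-7 cols 7-8 -> covers
  C: rows 3-5 cols 10-11 -> outside (row miss)
  D: rows 2-5 cols 9-10 -> outside (row miss)
Count covering = 1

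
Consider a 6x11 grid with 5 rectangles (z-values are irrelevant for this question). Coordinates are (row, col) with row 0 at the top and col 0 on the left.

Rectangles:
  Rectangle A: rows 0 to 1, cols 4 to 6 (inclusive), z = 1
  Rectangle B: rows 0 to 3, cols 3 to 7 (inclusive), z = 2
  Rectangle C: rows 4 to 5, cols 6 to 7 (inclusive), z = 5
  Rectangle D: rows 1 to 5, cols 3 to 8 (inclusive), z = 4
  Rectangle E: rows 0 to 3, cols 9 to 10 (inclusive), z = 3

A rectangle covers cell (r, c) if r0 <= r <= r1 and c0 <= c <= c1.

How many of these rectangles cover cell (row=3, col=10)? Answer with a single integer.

Check cell (3,10):
  A: rows 0-1 cols 4-6 -> outside (row miss)
  B: rows 0-3 cols 3-7 -> outside (col miss)
  C: rows 4-5 cols 6-7 -> outside (row miss)
  D: rows 1-5 cols 3-8 -> outside (col miss)
  E: rows 0-3 cols 9-10 -> covers
Count covering = 1

Answer: 1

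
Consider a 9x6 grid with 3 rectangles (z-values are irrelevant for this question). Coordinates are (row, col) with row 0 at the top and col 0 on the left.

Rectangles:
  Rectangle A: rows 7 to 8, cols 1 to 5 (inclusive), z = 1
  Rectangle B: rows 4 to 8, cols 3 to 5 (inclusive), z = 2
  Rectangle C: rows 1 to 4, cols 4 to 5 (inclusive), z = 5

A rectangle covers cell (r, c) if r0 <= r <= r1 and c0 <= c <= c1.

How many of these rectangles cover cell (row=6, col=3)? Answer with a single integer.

Answer: 1

Derivation:
Check cell (6,3):
  A: rows 7-8 cols 1-5 -> outside (row miss)
  B: rows 4-8 cols 3-5 -> covers
  C: rows 1-4 cols 4-5 -> outside (row miss)
Count covering = 1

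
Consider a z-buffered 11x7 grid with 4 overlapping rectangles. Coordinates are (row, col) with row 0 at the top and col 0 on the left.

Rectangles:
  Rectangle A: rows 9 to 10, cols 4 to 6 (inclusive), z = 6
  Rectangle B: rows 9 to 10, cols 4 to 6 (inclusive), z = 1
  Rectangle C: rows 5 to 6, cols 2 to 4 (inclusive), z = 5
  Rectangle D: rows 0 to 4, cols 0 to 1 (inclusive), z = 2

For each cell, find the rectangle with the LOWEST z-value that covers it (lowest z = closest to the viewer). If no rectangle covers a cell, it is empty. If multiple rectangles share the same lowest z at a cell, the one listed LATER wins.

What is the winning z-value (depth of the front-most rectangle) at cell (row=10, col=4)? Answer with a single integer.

Check cell (10,4):
  A: rows 9-10 cols 4-6 z=6 -> covers; best now A (z=6)
  B: rows 9-10 cols 4-6 z=1 -> covers; best now B (z=1)
  C: rows 5-6 cols 2-4 -> outside (row miss)
  D: rows 0-4 cols 0-1 -> outside (row miss)
Winner: B at z=1

Answer: 1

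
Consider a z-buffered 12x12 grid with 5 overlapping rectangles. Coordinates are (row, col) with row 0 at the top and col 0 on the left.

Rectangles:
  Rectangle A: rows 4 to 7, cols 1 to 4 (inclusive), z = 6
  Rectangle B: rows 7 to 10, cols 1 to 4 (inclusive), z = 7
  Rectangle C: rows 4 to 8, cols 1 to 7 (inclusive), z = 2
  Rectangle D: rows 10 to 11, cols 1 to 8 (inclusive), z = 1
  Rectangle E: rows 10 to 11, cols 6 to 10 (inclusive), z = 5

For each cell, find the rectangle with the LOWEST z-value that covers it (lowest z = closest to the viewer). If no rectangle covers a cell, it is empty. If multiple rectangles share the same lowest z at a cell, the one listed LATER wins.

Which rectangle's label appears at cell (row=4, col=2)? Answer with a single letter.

Check cell (4,2):
  A: rows 4-7 cols 1-4 z=6 -> covers; best now A (z=6)
  B: rows 7-10 cols 1-4 -> outside (row miss)
  C: rows 4-8 cols 1-7 z=2 -> covers; best now C (z=2)
  D: rows 10-11 cols 1-8 -> outside (row miss)
  E: rows 10-11 cols 6-10 -> outside (row miss)
Winner: C at z=2

Answer: C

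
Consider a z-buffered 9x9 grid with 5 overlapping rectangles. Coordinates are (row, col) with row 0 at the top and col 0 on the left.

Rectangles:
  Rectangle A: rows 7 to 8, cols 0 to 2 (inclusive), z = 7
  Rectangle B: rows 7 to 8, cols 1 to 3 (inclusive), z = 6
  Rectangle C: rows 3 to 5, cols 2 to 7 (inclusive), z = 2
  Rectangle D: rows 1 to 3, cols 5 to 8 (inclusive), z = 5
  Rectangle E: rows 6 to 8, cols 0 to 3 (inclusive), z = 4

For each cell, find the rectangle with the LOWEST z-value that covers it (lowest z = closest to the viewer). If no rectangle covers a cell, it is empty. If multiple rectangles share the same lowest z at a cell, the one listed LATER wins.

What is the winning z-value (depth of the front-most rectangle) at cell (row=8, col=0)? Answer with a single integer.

Answer: 4

Derivation:
Check cell (8,0):
  A: rows 7-8 cols 0-2 z=7 -> covers; best now A (z=7)
  B: rows 7-8 cols 1-3 -> outside (col miss)
  C: rows 3-5 cols 2-7 -> outside (row miss)
  D: rows 1-3 cols 5-8 -> outside (row miss)
  E: rows 6-8 cols 0-3 z=4 -> covers; best now E (z=4)
Winner: E at z=4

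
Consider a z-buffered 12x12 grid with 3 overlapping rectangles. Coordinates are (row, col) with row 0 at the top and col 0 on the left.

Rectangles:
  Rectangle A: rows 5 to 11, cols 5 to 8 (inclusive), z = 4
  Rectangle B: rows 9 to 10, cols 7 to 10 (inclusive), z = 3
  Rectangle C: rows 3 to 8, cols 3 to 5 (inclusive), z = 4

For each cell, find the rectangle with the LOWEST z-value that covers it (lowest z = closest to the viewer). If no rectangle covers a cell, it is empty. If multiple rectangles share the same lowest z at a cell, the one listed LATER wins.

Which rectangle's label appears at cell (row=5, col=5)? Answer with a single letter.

Check cell (5,5):
  A: rows 5-11 cols 5-8 z=4 -> covers; best now A (z=4)
  B: rows 9-10 cols 7-10 -> outside (row miss)
  C: rows 3-8 cols 3-5 z=4 -> covers; best now C (z=4)
Winner: C at z=4

Answer: C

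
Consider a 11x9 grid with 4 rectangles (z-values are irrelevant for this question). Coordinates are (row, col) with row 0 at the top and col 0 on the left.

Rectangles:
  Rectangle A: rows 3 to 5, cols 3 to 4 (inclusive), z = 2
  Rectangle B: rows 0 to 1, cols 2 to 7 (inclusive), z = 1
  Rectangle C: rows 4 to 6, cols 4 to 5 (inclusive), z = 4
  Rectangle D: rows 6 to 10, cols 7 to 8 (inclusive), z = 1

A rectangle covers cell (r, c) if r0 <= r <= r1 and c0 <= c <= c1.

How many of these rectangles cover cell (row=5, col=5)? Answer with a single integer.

Check cell (5,5):
  A: rows 3-5 cols 3-4 -> outside (col miss)
  B: rows 0-1 cols 2-7 -> outside (row miss)
  C: rows 4-6 cols 4-5 -> covers
  D: rows 6-10 cols 7-8 -> outside (row miss)
Count covering = 1

Answer: 1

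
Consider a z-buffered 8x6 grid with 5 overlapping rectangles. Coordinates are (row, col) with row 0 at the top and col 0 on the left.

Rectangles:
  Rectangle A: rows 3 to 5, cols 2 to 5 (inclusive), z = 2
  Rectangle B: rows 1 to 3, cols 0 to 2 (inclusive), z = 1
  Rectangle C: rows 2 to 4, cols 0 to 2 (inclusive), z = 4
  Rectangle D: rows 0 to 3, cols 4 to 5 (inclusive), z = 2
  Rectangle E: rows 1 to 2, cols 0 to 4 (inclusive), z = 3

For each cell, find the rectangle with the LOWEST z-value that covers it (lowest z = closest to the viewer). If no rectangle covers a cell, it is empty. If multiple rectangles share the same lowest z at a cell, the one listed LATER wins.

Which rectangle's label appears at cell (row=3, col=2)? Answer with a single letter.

Check cell (3,2):
  A: rows 3-5 cols 2-5 z=2 -> covers; best now A (z=2)
  B: rows 1-3 cols 0-2 z=1 -> covers; best now B (z=1)
  C: rows 2-4 cols 0-2 z=4 -> covers; best now B (z=1)
  D: rows 0-3 cols 4-5 -> outside (col miss)
  E: rows 1-2 cols 0-4 -> outside (row miss)
Winner: B at z=1

Answer: B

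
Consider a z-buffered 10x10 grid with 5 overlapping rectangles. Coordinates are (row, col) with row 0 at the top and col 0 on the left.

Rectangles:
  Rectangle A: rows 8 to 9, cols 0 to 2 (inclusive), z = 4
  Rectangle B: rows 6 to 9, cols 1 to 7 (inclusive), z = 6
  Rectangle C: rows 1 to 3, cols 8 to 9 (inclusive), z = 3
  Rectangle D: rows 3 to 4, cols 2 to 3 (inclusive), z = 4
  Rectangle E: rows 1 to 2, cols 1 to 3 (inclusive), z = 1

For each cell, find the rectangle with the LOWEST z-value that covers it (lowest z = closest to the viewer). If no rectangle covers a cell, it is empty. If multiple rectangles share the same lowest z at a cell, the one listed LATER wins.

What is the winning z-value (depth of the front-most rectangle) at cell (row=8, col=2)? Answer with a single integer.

Check cell (8,2):
  A: rows 8-9 cols 0-2 z=4 -> covers; best now A (z=4)
  B: rows 6-9 cols 1-7 z=6 -> covers; best now A (z=4)
  C: rows 1-3 cols 8-9 -> outside (row miss)
  D: rows 3-4 cols 2-3 -> outside (row miss)
  E: rows 1-2 cols 1-3 -> outside (row miss)
Winner: A at z=4

Answer: 4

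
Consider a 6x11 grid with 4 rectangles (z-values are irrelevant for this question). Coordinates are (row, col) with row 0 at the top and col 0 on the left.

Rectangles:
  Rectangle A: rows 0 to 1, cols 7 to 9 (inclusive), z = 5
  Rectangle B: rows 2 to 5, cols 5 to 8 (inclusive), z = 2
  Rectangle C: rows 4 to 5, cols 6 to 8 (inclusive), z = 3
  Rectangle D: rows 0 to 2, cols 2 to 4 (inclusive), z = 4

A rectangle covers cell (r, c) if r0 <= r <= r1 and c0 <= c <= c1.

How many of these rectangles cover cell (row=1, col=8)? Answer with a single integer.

Answer: 1

Derivation:
Check cell (1,8):
  A: rows 0-1 cols 7-9 -> covers
  B: rows 2-5 cols 5-8 -> outside (row miss)
  C: rows 4-5 cols 6-8 -> outside (row miss)
  D: rows 0-2 cols 2-4 -> outside (col miss)
Count covering = 1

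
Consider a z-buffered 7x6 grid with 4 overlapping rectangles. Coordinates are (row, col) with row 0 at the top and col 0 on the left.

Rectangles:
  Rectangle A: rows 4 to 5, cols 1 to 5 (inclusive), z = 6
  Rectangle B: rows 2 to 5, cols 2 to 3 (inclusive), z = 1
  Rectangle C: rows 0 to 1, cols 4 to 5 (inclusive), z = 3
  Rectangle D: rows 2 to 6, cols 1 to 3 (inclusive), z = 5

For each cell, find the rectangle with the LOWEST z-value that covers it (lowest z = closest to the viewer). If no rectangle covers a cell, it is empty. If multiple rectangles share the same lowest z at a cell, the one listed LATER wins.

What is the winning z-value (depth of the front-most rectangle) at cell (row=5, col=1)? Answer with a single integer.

Check cell (5,1):
  A: rows 4-5 cols 1-5 z=6 -> covers; best now A (z=6)
  B: rows 2-5 cols 2-3 -> outside (col miss)
  C: rows 0-1 cols 4-5 -> outside (row miss)
  D: rows 2-6 cols 1-3 z=5 -> covers; best now D (z=5)
Winner: D at z=5

Answer: 5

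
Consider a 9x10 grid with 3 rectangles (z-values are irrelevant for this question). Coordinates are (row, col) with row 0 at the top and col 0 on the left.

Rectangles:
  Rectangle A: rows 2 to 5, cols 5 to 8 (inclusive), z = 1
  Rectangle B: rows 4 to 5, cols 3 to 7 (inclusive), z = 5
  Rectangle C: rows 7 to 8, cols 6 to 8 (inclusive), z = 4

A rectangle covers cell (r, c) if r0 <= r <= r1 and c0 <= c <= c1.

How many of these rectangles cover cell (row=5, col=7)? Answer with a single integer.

Answer: 2

Derivation:
Check cell (5,7):
  A: rows 2-5 cols 5-8 -> covers
  B: rows 4-5 cols 3-7 -> covers
  C: rows 7-8 cols 6-8 -> outside (row miss)
Count covering = 2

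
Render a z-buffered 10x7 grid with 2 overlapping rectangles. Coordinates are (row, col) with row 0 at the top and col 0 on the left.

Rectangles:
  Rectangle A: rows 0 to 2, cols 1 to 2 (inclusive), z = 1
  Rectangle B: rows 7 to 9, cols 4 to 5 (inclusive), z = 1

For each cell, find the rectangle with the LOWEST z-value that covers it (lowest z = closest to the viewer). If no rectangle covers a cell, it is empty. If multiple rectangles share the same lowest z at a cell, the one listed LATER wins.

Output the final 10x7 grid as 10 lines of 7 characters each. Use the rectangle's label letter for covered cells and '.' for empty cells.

.AA....
.AA....
.AA....
.......
.......
.......
.......
....BB.
....BB.
....BB.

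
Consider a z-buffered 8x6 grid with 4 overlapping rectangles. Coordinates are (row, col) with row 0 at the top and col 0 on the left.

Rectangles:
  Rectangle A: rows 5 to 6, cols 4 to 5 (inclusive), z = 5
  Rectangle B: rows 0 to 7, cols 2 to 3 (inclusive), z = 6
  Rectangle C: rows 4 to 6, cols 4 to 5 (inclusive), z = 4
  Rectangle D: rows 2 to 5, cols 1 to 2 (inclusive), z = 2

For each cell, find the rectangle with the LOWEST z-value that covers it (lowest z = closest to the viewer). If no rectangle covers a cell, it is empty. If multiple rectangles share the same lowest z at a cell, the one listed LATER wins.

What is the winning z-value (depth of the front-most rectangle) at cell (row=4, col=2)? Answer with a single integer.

Answer: 2

Derivation:
Check cell (4,2):
  A: rows 5-6 cols 4-5 -> outside (row miss)
  B: rows 0-7 cols 2-3 z=6 -> covers; best now B (z=6)
  C: rows 4-6 cols 4-5 -> outside (col miss)
  D: rows 2-5 cols 1-2 z=2 -> covers; best now D (z=2)
Winner: D at z=2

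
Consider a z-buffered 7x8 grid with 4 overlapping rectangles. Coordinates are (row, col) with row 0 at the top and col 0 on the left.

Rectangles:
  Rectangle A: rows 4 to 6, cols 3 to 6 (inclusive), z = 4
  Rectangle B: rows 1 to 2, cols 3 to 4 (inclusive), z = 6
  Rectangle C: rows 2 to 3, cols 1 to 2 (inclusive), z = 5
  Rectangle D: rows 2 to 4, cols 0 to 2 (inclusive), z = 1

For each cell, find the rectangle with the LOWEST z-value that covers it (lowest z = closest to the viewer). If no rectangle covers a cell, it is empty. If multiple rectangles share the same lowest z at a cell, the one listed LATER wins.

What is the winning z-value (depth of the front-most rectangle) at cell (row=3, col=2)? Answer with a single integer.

Check cell (3,2):
  A: rows 4-6 cols 3-6 -> outside (row miss)
  B: rows 1-2 cols 3-4 -> outside (row miss)
  C: rows 2-3 cols 1-2 z=5 -> covers; best now C (z=5)
  D: rows 2-4 cols 0-2 z=1 -> covers; best now D (z=1)
Winner: D at z=1

Answer: 1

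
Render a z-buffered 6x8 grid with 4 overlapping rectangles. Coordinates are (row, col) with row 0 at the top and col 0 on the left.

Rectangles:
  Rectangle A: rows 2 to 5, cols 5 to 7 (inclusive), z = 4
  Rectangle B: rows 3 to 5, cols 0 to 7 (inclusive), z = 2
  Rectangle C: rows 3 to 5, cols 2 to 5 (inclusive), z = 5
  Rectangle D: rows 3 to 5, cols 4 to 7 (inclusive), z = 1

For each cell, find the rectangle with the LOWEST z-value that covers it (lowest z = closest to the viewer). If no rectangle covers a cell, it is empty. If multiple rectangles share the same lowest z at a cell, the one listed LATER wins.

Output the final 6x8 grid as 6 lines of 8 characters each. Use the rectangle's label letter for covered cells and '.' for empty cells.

........
........
.....AAA
BBBBDDDD
BBBBDDDD
BBBBDDDD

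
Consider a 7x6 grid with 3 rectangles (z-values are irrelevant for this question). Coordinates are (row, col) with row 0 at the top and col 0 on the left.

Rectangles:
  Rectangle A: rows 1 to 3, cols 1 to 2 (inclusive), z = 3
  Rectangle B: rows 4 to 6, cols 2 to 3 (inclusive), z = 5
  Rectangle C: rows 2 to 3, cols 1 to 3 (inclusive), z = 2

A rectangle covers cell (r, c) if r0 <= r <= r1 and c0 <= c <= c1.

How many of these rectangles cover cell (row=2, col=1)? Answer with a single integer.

Check cell (2,1):
  A: rows 1-3 cols 1-2 -> covers
  B: rows 4-6 cols 2-3 -> outside (row miss)
  C: rows 2-3 cols 1-3 -> covers
Count covering = 2

Answer: 2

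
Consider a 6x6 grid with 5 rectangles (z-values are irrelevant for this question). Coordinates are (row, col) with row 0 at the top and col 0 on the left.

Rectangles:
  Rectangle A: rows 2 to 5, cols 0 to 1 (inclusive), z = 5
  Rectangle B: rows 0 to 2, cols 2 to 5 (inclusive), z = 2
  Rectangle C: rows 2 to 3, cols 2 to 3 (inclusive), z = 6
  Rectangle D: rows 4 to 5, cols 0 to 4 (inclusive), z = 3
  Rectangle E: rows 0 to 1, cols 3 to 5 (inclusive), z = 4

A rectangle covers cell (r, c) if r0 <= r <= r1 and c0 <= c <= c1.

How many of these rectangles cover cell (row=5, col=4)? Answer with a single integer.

Check cell (5,4):
  A: rows 2-5 cols 0-1 -> outside (col miss)
  B: rows 0-2 cols 2-5 -> outside (row miss)
  C: rows 2-3 cols 2-3 -> outside (row miss)
  D: rows 4-5 cols 0-4 -> covers
  E: rows 0-1 cols 3-5 -> outside (row miss)
Count covering = 1

Answer: 1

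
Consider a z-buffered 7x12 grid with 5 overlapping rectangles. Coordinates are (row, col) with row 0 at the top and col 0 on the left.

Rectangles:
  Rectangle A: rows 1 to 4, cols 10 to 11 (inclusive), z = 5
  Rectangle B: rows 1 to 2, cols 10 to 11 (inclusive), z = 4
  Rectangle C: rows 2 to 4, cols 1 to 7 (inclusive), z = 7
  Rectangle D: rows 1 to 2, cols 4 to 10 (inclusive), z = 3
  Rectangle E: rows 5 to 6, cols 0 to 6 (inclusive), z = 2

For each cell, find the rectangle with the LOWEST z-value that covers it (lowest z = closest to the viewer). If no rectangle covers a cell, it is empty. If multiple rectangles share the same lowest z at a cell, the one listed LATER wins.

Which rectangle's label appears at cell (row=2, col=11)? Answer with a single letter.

Answer: B

Derivation:
Check cell (2,11):
  A: rows 1-4 cols 10-11 z=5 -> covers; best now A (z=5)
  B: rows 1-2 cols 10-11 z=4 -> covers; best now B (z=4)
  C: rows 2-4 cols 1-7 -> outside (col miss)
  D: rows 1-2 cols 4-10 -> outside (col miss)
  E: rows 5-6 cols 0-6 -> outside (row miss)
Winner: B at z=4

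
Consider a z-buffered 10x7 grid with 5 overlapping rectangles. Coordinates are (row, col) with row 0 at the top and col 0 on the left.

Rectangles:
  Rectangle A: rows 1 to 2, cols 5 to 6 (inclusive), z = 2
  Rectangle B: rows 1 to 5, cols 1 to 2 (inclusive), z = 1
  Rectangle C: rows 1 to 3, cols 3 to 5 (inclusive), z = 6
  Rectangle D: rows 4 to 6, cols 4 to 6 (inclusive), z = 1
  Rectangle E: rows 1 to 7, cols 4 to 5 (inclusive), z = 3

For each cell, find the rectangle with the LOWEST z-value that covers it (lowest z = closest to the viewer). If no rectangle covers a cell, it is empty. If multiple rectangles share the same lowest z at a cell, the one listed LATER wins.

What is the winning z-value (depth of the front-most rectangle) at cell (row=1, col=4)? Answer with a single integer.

Answer: 3

Derivation:
Check cell (1,4):
  A: rows 1-2 cols 5-6 -> outside (col miss)
  B: rows 1-5 cols 1-2 -> outside (col miss)
  C: rows 1-3 cols 3-5 z=6 -> covers; best now C (z=6)
  D: rows 4-6 cols 4-6 -> outside (row miss)
  E: rows 1-7 cols 4-5 z=3 -> covers; best now E (z=3)
Winner: E at z=3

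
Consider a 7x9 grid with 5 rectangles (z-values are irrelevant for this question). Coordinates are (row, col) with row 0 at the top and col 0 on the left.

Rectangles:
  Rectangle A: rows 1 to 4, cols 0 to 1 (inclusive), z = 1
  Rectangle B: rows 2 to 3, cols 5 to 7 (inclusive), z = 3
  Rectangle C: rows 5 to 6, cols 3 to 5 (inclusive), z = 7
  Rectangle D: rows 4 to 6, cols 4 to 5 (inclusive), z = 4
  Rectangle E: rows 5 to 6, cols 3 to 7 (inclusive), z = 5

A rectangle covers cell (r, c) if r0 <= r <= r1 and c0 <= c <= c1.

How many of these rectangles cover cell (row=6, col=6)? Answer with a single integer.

Check cell (6,6):
  A: rows 1-4 cols 0-1 -> outside (row miss)
  B: rows 2-3 cols 5-7 -> outside (row miss)
  C: rows 5-6 cols 3-5 -> outside (col miss)
  D: rows 4-6 cols 4-5 -> outside (col miss)
  E: rows 5-6 cols 3-7 -> covers
Count covering = 1

Answer: 1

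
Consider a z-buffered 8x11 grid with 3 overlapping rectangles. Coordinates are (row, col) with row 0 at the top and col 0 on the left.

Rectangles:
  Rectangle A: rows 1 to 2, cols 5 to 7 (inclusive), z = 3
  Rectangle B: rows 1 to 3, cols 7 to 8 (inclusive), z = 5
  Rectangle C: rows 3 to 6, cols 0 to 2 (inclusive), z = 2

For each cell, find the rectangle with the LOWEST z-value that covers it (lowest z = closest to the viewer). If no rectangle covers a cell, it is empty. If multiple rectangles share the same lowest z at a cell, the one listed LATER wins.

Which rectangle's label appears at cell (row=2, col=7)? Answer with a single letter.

Check cell (2,7):
  A: rows 1-2 cols 5-7 z=3 -> covers; best now A (z=3)
  B: rows 1-3 cols 7-8 z=5 -> covers; best now A (z=3)
  C: rows 3-6 cols 0-2 -> outside (row miss)
Winner: A at z=3

Answer: A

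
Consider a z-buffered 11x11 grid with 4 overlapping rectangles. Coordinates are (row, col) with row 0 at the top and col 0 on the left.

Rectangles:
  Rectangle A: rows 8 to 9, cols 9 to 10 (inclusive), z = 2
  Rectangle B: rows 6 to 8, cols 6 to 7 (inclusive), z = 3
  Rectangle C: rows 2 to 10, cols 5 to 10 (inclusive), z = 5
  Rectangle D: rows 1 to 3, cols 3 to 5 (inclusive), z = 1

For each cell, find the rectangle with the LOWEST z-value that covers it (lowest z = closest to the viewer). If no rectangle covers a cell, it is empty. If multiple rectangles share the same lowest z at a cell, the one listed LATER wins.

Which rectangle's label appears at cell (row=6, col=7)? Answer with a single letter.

Check cell (6,7):
  A: rows 8-9 cols 9-10 -> outside (row miss)
  B: rows 6-8 cols 6-7 z=3 -> covers; best now B (z=3)
  C: rows 2-10 cols 5-10 z=5 -> covers; best now B (z=3)
  D: rows 1-3 cols 3-5 -> outside (row miss)
Winner: B at z=3

Answer: B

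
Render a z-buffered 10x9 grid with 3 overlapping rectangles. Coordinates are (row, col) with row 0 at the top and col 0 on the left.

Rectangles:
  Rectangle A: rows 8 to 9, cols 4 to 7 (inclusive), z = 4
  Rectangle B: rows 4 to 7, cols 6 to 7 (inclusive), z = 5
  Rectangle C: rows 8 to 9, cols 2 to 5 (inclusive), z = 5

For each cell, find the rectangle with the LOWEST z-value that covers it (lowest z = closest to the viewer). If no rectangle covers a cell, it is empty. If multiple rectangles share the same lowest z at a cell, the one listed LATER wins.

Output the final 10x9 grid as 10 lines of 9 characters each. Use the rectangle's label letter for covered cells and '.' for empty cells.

.........
.........
.........
.........
......BB.
......BB.
......BB.
......BB.
..CCAAAA.
..CCAAAA.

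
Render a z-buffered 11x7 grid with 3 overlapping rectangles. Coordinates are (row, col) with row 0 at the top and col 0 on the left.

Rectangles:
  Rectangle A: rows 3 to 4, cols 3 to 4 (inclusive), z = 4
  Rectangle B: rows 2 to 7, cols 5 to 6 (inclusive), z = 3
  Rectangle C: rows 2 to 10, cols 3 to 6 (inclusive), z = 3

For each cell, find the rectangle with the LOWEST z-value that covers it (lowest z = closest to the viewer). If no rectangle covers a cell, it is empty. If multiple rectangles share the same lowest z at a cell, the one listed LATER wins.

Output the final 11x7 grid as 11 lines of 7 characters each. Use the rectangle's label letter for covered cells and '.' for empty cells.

.......
.......
...CCCC
...CCCC
...CCCC
...CCCC
...CCCC
...CCCC
...CCCC
...CCCC
...CCCC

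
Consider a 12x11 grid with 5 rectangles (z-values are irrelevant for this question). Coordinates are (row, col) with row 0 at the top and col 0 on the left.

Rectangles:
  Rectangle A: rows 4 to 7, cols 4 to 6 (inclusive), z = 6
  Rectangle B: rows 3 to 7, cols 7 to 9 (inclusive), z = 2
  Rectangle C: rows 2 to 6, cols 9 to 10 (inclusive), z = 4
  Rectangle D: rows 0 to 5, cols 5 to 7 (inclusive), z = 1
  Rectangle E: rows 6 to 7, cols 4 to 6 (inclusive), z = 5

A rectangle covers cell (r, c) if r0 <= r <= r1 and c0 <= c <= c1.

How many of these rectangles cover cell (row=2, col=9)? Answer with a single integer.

Answer: 1

Derivation:
Check cell (2,9):
  A: rows 4-7 cols 4-6 -> outside (row miss)
  B: rows 3-7 cols 7-9 -> outside (row miss)
  C: rows 2-6 cols 9-10 -> covers
  D: rows 0-5 cols 5-7 -> outside (col miss)
  E: rows 6-7 cols 4-6 -> outside (row miss)
Count covering = 1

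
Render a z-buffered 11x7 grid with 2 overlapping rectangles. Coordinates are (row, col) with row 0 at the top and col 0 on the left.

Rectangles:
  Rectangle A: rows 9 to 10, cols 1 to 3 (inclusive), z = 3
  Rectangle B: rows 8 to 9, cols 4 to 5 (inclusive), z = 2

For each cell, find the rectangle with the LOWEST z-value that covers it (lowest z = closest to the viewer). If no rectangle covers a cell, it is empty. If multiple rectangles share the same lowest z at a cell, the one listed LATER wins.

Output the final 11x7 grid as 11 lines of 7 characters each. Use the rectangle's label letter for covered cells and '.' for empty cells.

.......
.......
.......
.......
.......
.......
.......
.......
....BB.
.AAABB.
.AAA...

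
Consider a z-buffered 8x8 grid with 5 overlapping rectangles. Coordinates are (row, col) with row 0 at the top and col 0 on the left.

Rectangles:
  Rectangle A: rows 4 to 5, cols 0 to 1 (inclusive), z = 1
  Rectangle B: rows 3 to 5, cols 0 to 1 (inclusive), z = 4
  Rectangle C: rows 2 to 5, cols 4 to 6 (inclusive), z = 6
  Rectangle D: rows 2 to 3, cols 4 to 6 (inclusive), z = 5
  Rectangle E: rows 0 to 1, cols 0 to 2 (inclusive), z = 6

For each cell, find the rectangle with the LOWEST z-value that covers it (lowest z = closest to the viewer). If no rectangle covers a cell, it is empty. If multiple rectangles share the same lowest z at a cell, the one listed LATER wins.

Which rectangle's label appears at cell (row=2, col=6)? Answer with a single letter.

Check cell (2,6):
  A: rows 4-5 cols 0-1 -> outside (row miss)
  B: rows 3-5 cols 0-1 -> outside (row miss)
  C: rows 2-5 cols 4-6 z=6 -> covers; best now C (z=6)
  D: rows 2-3 cols 4-6 z=5 -> covers; best now D (z=5)
  E: rows 0-1 cols 0-2 -> outside (row miss)
Winner: D at z=5

Answer: D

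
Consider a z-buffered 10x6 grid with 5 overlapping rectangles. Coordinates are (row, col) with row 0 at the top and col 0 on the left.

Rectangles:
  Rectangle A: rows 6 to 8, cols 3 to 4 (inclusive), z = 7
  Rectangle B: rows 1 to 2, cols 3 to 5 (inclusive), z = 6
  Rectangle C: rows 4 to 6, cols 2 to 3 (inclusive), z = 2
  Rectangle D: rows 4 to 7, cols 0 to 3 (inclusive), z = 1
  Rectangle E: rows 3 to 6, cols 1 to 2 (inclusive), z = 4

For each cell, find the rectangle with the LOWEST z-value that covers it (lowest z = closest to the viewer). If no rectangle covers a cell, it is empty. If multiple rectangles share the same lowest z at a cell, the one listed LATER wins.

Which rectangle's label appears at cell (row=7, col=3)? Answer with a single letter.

Check cell (7,3):
  A: rows 6-8 cols 3-4 z=7 -> covers; best now A (z=7)
  B: rows 1-2 cols 3-5 -> outside (row miss)
  C: rows 4-6 cols 2-3 -> outside (row miss)
  D: rows 4-7 cols 0-3 z=1 -> covers; best now D (z=1)
  E: rows 3-6 cols 1-2 -> outside (row miss)
Winner: D at z=1

Answer: D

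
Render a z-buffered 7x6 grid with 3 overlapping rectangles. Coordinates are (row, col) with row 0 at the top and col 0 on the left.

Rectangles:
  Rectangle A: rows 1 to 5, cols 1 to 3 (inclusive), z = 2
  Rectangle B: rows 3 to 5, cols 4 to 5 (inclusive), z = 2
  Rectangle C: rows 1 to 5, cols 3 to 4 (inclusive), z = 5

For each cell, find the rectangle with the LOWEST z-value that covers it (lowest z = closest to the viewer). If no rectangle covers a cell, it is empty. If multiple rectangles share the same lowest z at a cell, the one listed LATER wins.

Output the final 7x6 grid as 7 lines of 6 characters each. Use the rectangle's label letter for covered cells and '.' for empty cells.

......
.AAAC.
.AAAC.
.AAABB
.AAABB
.AAABB
......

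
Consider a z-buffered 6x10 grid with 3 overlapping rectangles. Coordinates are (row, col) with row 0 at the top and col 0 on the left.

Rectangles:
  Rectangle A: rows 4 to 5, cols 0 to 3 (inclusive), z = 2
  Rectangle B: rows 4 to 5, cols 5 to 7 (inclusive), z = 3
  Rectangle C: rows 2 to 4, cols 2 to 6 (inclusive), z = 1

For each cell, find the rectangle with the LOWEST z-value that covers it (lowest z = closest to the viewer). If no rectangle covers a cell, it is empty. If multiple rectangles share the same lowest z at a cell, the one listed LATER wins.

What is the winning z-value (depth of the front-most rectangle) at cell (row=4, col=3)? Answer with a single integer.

Check cell (4,3):
  A: rows 4-5 cols 0-3 z=2 -> covers; best now A (z=2)
  B: rows 4-5 cols 5-7 -> outside (col miss)
  C: rows 2-4 cols 2-6 z=1 -> covers; best now C (z=1)
Winner: C at z=1

Answer: 1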